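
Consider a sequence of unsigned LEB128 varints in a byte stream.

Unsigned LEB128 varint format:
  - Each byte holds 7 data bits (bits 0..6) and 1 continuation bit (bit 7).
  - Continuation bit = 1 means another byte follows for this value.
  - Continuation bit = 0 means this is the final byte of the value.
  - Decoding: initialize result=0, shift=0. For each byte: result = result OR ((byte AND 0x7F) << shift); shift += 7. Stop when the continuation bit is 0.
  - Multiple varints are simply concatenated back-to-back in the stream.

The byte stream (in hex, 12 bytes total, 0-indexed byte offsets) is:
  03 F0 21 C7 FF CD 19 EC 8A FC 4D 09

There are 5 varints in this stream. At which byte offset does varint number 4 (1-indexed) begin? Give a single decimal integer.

  byte[0]=0x03 cont=0 payload=0x03=3: acc |= 3<<0 -> acc=3 shift=7 [end]
Varint 1: bytes[0:1] = 03 -> value 3 (1 byte(s))
  byte[1]=0xF0 cont=1 payload=0x70=112: acc |= 112<<0 -> acc=112 shift=7
  byte[2]=0x21 cont=0 payload=0x21=33: acc |= 33<<7 -> acc=4336 shift=14 [end]
Varint 2: bytes[1:3] = F0 21 -> value 4336 (2 byte(s))
  byte[3]=0xC7 cont=1 payload=0x47=71: acc |= 71<<0 -> acc=71 shift=7
  byte[4]=0xFF cont=1 payload=0x7F=127: acc |= 127<<7 -> acc=16327 shift=14
  byte[5]=0xCD cont=1 payload=0x4D=77: acc |= 77<<14 -> acc=1277895 shift=21
  byte[6]=0x19 cont=0 payload=0x19=25: acc |= 25<<21 -> acc=53706695 shift=28 [end]
Varint 3: bytes[3:7] = C7 FF CD 19 -> value 53706695 (4 byte(s))
  byte[7]=0xEC cont=1 payload=0x6C=108: acc |= 108<<0 -> acc=108 shift=7
  byte[8]=0x8A cont=1 payload=0x0A=10: acc |= 10<<7 -> acc=1388 shift=14
  byte[9]=0xFC cont=1 payload=0x7C=124: acc |= 124<<14 -> acc=2033004 shift=21
  byte[10]=0x4D cont=0 payload=0x4D=77: acc |= 77<<21 -> acc=163513708 shift=28 [end]
Varint 4: bytes[7:11] = EC 8A FC 4D -> value 163513708 (4 byte(s))
  byte[11]=0x09 cont=0 payload=0x09=9: acc |= 9<<0 -> acc=9 shift=7 [end]
Varint 5: bytes[11:12] = 09 -> value 9 (1 byte(s))

Answer: 7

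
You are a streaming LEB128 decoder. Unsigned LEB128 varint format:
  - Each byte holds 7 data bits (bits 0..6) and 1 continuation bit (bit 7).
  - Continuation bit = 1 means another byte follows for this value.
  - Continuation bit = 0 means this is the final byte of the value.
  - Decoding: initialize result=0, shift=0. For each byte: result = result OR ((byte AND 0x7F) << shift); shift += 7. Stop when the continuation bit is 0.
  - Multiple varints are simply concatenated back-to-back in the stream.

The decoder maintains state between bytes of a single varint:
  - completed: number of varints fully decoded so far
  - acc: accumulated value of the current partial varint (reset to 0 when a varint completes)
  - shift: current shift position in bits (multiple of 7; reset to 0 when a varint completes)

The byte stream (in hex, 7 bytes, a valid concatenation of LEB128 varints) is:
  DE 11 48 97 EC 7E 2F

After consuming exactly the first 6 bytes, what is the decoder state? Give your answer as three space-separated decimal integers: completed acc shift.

byte[0]=0xDE cont=1 payload=0x5E: acc |= 94<<0 -> completed=0 acc=94 shift=7
byte[1]=0x11 cont=0 payload=0x11: varint #1 complete (value=2270); reset -> completed=1 acc=0 shift=0
byte[2]=0x48 cont=0 payload=0x48: varint #2 complete (value=72); reset -> completed=2 acc=0 shift=0
byte[3]=0x97 cont=1 payload=0x17: acc |= 23<<0 -> completed=2 acc=23 shift=7
byte[4]=0xEC cont=1 payload=0x6C: acc |= 108<<7 -> completed=2 acc=13847 shift=14
byte[5]=0x7E cont=0 payload=0x7E: varint #3 complete (value=2078231); reset -> completed=3 acc=0 shift=0

Answer: 3 0 0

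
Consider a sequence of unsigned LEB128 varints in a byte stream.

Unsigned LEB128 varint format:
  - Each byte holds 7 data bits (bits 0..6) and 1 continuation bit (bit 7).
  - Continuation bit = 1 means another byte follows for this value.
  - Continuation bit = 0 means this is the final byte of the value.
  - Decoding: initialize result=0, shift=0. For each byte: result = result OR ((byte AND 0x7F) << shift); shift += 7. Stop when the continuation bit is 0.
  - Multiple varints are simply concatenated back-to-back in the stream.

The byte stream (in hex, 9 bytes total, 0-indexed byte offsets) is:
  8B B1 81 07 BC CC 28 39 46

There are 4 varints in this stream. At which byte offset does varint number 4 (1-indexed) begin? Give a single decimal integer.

  byte[0]=0x8B cont=1 payload=0x0B=11: acc |= 11<<0 -> acc=11 shift=7
  byte[1]=0xB1 cont=1 payload=0x31=49: acc |= 49<<7 -> acc=6283 shift=14
  byte[2]=0x81 cont=1 payload=0x01=1: acc |= 1<<14 -> acc=22667 shift=21
  byte[3]=0x07 cont=0 payload=0x07=7: acc |= 7<<21 -> acc=14702731 shift=28 [end]
Varint 1: bytes[0:4] = 8B B1 81 07 -> value 14702731 (4 byte(s))
  byte[4]=0xBC cont=1 payload=0x3C=60: acc |= 60<<0 -> acc=60 shift=7
  byte[5]=0xCC cont=1 payload=0x4C=76: acc |= 76<<7 -> acc=9788 shift=14
  byte[6]=0x28 cont=0 payload=0x28=40: acc |= 40<<14 -> acc=665148 shift=21 [end]
Varint 2: bytes[4:7] = BC CC 28 -> value 665148 (3 byte(s))
  byte[7]=0x39 cont=0 payload=0x39=57: acc |= 57<<0 -> acc=57 shift=7 [end]
Varint 3: bytes[7:8] = 39 -> value 57 (1 byte(s))
  byte[8]=0x46 cont=0 payload=0x46=70: acc |= 70<<0 -> acc=70 shift=7 [end]
Varint 4: bytes[8:9] = 46 -> value 70 (1 byte(s))

Answer: 8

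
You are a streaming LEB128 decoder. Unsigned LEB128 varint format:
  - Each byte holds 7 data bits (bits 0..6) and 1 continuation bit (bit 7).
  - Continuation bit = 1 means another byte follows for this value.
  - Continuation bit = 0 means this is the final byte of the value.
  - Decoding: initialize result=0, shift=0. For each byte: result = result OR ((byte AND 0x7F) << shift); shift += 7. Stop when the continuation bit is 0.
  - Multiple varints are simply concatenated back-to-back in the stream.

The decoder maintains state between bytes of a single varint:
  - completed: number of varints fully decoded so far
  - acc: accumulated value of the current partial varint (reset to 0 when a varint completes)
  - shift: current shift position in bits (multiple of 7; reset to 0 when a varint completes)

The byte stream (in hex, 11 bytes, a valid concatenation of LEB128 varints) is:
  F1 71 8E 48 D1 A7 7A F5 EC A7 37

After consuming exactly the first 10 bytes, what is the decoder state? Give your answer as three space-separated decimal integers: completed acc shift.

byte[0]=0xF1 cont=1 payload=0x71: acc |= 113<<0 -> completed=0 acc=113 shift=7
byte[1]=0x71 cont=0 payload=0x71: varint #1 complete (value=14577); reset -> completed=1 acc=0 shift=0
byte[2]=0x8E cont=1 payload=0x0E: acc |= 14<<0 -> completed=1 acc=14 shift=7
byte[3]=0x48 cont=0 payload=0x48: varint #2 complete (value=9230); reset -> completed=2 acc=0 shift=0
byte[4]=0xD1 cont=1 payload=0x51: acc |= 81<<0 -> completed=2 acc=81 shift=7
byte[5]=0xA7 cont=1 payload=0x27: acc |= 39<<7 -> completed=2 acc=5073 shift=14
byte[6]=0x7A cont=0 payload=0x7A: varint #3 complete (value=2003921); reset -> completed=3 acc=0 shift=0
byte[7]=0xF5 cont=1 payload=0x75: acc |= 117<<0 -> completed=3 acc=117 shift=7
byte[8]=0xEC cont=1 payload=0x6C: acc |= 108<<7 -> completed=3 acc=13941 shift=14
byte[9]=0xA7 cont=1 payload=0x27: acc |= 39<<14 -> completed=3 acc=652917 shift=21

Answer: 3 652917 21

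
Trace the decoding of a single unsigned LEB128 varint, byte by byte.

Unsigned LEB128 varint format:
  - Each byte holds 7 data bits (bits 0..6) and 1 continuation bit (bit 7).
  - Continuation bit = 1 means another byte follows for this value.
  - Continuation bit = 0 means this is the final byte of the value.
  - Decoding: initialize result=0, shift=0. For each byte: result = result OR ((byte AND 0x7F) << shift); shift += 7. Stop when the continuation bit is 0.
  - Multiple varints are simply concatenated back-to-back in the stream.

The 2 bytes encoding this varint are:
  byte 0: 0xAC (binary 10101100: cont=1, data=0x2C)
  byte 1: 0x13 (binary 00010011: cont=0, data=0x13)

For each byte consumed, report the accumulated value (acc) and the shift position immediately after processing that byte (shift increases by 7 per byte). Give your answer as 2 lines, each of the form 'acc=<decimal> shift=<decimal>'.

byte 0=0xAC: payload=0x2C=44, contrib = 44<<0 = 44; acc -> 44, shift -> 7
byte 1=0x13: payload=0x13=19, contrib = 19<<7 = 2432; acc -> 2476, shift -> 14

Answer: acc=44 shift=7
acc=2476 shift=14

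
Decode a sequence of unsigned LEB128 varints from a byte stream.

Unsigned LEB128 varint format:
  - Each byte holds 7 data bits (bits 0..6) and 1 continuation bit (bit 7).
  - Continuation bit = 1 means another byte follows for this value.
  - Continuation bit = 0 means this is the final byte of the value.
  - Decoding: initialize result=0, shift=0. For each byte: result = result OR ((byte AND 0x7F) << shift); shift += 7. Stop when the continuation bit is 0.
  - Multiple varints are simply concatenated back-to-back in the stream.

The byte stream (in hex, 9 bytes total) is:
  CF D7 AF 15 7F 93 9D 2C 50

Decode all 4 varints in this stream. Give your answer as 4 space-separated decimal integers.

Answer: 44821455 127 724627 80

Derivation:
  byte[0]=0xCF cont=1 payload=0x4F=79: acc |= 79<<0 -> acc=79 shift=7
  byte[1]=0xD7 cont=1 payload=0x57=87: acc |= 87<<7 -> acc=11215 shift=14
  byte[2]=0xAF cont=1 payload=0x2F=47: acc |= 47<<14 -> acc=781263 shift=21
  byte[3]=0x15 cont=0 payload=0x15=21: acc |= 21<<21 -> acc=44821455 shift=28 [end]
Varint 1: bytes[0:4] = CF D7 AF 15 -> value 44821455 (4 byte(s))
  byte[4]=0x7F cont=0 payload=0x7F=127: acc |= 127<<0 -> acc=127 shift=7 [end]
Varint 2: bytes[4:5] = 7F -> value 127 (1 byte(s))
  byte[5]=0x93 cont=1 payload=0x13=19: acc |= 19<<0 -> acc=19 shift=7
  byte[6]=0x9D cont=1 payload=0x1D=29: acc |= 29<<7 -> acc=3731 shift=14
  byte[7]=0x2C cont=0 payload=0x2C=44: acc |= 44<<14 -> acc=724627 shift=21 [end]
Varint 3: bytes[5:8] = 93 9D 2C -> value 724627 (3 byte(s))
  byte[8]=0x50 cont=0 payload=0x50=80: acc |= 80<<0 -> acc=80 shift=7 [end]
Varint 4: bytes[8:9] = 50 -> value 80 (1 byte(s))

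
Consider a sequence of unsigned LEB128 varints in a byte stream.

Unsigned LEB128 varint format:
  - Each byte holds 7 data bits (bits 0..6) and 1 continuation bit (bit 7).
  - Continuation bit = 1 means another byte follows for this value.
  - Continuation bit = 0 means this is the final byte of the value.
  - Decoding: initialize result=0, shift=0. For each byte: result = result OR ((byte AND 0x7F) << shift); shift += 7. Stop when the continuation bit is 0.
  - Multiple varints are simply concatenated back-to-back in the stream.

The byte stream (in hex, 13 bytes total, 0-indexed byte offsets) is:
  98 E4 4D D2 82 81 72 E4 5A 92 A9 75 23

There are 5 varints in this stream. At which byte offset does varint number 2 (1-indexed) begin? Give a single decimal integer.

  byte[0]=0x98 cont=1 payload=0x18=24: acc |= 24<<0 -> acc=24 shift=7
  byte[1]=0xE4 cont=1 payload=0x64=100: acc |= 100<<7 -> acc=12824 shift=14
  byte[2]=0x4D cont=0 payload=0x4D=77: acc |= 77<<14 -> acc=1274392 shift=21 [end]
Varint 1: bytes[0:3] = 98 E4 4D -> value 1274392 (3 byte(s))
  byte[3]=0xD2 cont=1 payload=0x52=82: acc |= 82<<0 -> acc=82 shift=7
  byte[4]=0x82 cont=1 payload=0x02=2: acc |= 2<<7 -> acc=338 shift=14
  byte[5]=0x81 cont=1 payload=0x01=1: acc |= 1<<14 -> acc=16722 shift=21
  byte[6]=0x72 cont=0 payload=0x72=114: acc |= 114<<21 -> acc=239092050 shift=28 [end]
Varint 2: bytes[3:7] = D2 82 81 72 -> value 239092050 (4 byte(s))
  byte[7]=0xE4 cont=1 payload=0x64=100: acc |= 100<<0 -> acc=100 shift=7
  byte[8]=0x5A cont=0 payload=0x5A=90: acc |= 90<<7 -> acc=11620 shift=14 [end]
Varint 3: bytes[7:9] = E4 5A -> value 11620 (2 byte(s))
  byte[9]=0x92 cont=1 payload=0x12=18: acc |= 18<<0 -> acc=18 shift=7
  byte[10]=0xA9 cont=1 payload=0x29=41: acc |= 41<<7 -> acc=5266 shift=14
  byte[11]=0x75 cont=0 payload=0x75=117: acc |= 117<<14 -> acc=1922194 shift=21 [end]
Varint 4: bytes[9:12] = 92 A9 75 -> value 1922194 (3 byte(s))
  byte[12]=0x23 cont=0 payload=0x23=35: acc |= 35<<0 -> acc=35 shift=7 [end]
Varint 5: bytes[12:13] = 23 -> value 35 (1 byte(s))

Answer: 3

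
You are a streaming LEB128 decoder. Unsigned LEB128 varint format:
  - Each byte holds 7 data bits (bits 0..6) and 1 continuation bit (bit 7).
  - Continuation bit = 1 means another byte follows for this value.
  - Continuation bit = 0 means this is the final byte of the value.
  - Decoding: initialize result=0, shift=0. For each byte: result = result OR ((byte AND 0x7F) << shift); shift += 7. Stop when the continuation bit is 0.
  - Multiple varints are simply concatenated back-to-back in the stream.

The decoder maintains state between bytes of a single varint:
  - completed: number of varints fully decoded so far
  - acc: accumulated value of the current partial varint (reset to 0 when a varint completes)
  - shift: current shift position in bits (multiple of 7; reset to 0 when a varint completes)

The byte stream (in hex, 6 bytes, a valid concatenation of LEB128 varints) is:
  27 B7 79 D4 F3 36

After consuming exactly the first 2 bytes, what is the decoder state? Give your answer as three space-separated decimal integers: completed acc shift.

Answer: 1 55 7

Derivation:
byte[0]=0x27 cont=0 payload=0x27: varint #1 complete (value=39); reset -> completed=1 acc=0 shift=0
byte[1]=0xB7 cont=1 payload=0x37: acc |= 55<<0 -> completed=1 acc=55 shift=7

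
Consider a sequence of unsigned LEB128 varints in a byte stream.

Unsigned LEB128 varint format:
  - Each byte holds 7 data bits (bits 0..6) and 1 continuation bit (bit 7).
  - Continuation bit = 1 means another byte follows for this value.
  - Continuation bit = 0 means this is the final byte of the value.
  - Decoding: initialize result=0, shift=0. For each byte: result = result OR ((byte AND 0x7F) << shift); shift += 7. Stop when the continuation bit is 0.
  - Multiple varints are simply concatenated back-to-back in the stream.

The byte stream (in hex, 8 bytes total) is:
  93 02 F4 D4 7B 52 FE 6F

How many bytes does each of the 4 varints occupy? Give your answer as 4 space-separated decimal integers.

Answer: 2 3 1 2

Derivation:
  byte[0]=0x93 cont=1 payload=0x13=19: acc |= 19<<0 -> acc=19 shift=7
  byte[1]=0x02 cont=0 payload=0x02=2: acc |= 2<<7 -> acc=275 shift=14 [end]
Varint 1: bytes[0:2] = 93 02 -> value 275 (2 byte(s))
  byte[2]=0xF4 cont=1 payload=0x74=116: acc |= 116<<0 -> acc=116 shift=7
  byte[3]=0xD4 cont=1 payload=0x54=84: acc |= 84<<7 -> acc=10868 shift=14
  byte[4]=0x7B cont=0 payload=0x7B=123: acc |= 123<<14 -> acc=2026100 shift=21 [end]
Varint 2: bytes[2:5] = F4 D4 7B -> value 2026100 (3 byte(s))
  byte[5]=0x52 cont=0 payload=0x52=82: acc |= 82<<0 -> acc=82 shift=7 [end]
Varint 3: bytes[5:6] = 52 -> value 82 (1 byte(s))
  byte[6]=0xFE cont=1 payload=0x7E=126: acc |= 126<<0 -> acc=126 shift=7
  byte[7]=0x6F cont=0 payload=0x6F=111: acc |= 111<<7 -> acc=14334 shift=14 [end]
Varint 4: bytes[6:8] = FE 6F -> value 14334 (2 byte(s))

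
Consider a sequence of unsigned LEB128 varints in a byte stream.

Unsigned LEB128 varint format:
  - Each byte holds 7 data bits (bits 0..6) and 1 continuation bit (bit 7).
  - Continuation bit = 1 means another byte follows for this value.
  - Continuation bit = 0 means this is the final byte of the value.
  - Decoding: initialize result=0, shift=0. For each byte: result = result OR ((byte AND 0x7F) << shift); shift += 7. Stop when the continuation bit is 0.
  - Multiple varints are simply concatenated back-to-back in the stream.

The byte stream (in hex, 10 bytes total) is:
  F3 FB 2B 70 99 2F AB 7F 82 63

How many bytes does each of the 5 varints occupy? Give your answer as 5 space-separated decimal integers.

  byte[0]=0xF3 cont=1 payload=0x73=115: acc |= 115<<0 -> acc=115 shift=7
  byte[1]=0xFB cont=1 payload=0x7B=123: acc |= 123<<7 -> acc=15859 shift=14
  byte[2]=0x2B cont=0 payload=0x2B=43: acc |= 43<<14 -> acc=720371 shift=21 [end]
Varint 1: bytes[0:3] = F3 FB 2B -> value 720371 (3 byte(s))
  byte[3]=0x70 cont=0 payload=0x70=112: acc |= 112<<0 -> acc=112 shift=7 [end]
Varint 2: bytes[3:4] = 70 -> value 112 (1 byte(s))
  byte[4]=0x99 cont=1 payload=0x19=25: acc |= 25<<0 -> acc=25 shift=7
  byte[5]=0x2F cont=0 payload=0x2F=47: acc |= 47<<7 -> acc=6041 shift=14 [end]
Varint 3: bytes[4:6] = 99 2F -> value 6041 (2 byte(s))
  byte[6]=0xAB cont=1 payload=0x2B=43: acc |= 43<<0 -> acc=43 shift=7
  byte[7]=0x7F cont=0 payload=0x7F=127: acc |= 127<<7 -> acc=16299 shift=14 [end]
Varint 4: bytes[6:8] = AB 7F -> value 16299 (2 byte(s))
  byte[8]=0x82 cont=1 payload=0x02=2: acc |= 2<<0 -> acc=2 shift=7
  byte[9]=0x63 cont=0 payload=0x63=99: acc |= 99<<7 -> acc=12674 shift=14 [end]
Varint 5: bytes[8:10] = 82 63 -> value 12674 (2 byte(s))

Answer: 3 1 2 2 2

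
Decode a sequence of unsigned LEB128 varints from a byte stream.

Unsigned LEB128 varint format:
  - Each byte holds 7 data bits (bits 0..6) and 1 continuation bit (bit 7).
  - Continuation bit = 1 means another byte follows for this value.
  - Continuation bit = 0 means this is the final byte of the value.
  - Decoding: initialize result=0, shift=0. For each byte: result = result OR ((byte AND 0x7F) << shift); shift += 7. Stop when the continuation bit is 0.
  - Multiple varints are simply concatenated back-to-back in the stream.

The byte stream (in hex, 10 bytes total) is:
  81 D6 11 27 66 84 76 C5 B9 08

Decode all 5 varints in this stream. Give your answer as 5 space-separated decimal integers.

  byte[0]=0x81 cont=1 payload=0x01=1: acc |= 1<<0 -> acc=1 shift=7
  byte[1]=0xD6 cont=1 payload=0x56=86: acc |= 86<<7 -> acc=11009 shift=14
  byte[2]=0x11 cont=0 payload=0x11=17: acc |= 17<<14 -> acc=289537 shift=21 [end]
Varint 1: bytes[0:3] = 81 D6 11 -> value 289537 (3 byte(s))
  byte[3]=0x27 cont=0 payload=0x27=39: acc |= 39<<0 -> acc=39 shift=7 [end]
Varint 2: bytes[3:4] = 27 -> value 39 (1 byte(s))
  byte[4]=0x66 cont=0 payload=0x66=102: acc |= 102<<0 -> acc=102 shift=7 [end]
Varint 3: bytes[4:5] = 66 -> value 102 (1 byte(s))
  byte[5]=0x84 cont=1 payload=0x04=4: acc |= 4<<0 -> acc=4 shift=7
  byte[6]=0x76 cont=0 payload=0x76=118: acc |= 118<<7 -> acc=15108 shift=14 [end]
Varint 4: bytes[5:7] = 84 76 -> value 15108 (2 byte(s))
  byte[7]=0xC5 cont=1 payload=0x45=69: acc |= 69<<0 -> acc=69 shift=7
  byte[8]=0xB9 cont=1 payload=0x39=57: acc |= 57<<7 -> acc=7365 shift=14
  byte[9]=0x08 cont=0 payload=0x08=8: acc |= 8<<14 -> acc=138437 shift=21 [end]
Varint 5: bytes[7:10] = C5 B9 08 -> value 138437 (3 byte(s))

Answer: 289537 39 102 15108 138437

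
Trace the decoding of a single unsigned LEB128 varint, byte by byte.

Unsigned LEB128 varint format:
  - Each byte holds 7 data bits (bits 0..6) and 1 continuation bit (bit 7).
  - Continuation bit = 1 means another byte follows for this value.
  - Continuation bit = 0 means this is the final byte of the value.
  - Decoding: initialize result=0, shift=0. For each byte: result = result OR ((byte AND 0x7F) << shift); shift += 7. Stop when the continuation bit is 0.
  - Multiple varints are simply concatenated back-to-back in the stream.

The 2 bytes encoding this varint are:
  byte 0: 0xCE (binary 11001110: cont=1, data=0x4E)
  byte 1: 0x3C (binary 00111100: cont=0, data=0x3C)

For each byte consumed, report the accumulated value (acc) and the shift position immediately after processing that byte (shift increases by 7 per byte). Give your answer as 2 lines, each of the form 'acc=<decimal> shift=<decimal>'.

Answer: acc=78 shift=7
acc=7758 shift=14

Derivation:
byte 0=0xCE: payload=0x4E=78, contrib = 78<<0 = 78; acc -> 78, shift -> 7
byte 1=0x3C: payload=0x3C=60, contrib = 60<<7 = 7680; acc -> 7758, shift -> 14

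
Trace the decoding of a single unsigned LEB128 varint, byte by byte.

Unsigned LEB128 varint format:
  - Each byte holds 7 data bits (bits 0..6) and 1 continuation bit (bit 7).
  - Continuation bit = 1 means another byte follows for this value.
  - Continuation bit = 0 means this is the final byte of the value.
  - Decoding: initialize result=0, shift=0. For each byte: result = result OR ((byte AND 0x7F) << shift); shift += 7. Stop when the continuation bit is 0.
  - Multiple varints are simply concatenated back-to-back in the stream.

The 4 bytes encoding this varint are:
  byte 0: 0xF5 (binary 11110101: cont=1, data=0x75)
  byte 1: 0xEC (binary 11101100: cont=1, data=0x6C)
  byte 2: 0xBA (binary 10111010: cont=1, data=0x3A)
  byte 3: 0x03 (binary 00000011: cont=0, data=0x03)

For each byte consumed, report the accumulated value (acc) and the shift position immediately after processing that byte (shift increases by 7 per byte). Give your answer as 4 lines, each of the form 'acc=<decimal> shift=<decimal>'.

Answer: acc=117 shift=7
acc=13941 shift=14
acc=964213 shift=21
acc=7255669 shift=28

Derivation:
byte 0=0xF5: payload=0x75=117, contrib = 117<<0 = 117; acc -> 117, shift -> 7
byte 1=0xEC: payload=0x6C=108, contrib = 108<<7 = 13824; acc -> 13941, shift -> 14
byte 2=0xBA: payload=0x3A=58, contrib = 58<<14 = 950272; acc -> 964213, shift -> 21
byte 3=0x03: payload=0x03=3, contrib = 3<<21 = 6291456; acc -> 7255669, shift -> 28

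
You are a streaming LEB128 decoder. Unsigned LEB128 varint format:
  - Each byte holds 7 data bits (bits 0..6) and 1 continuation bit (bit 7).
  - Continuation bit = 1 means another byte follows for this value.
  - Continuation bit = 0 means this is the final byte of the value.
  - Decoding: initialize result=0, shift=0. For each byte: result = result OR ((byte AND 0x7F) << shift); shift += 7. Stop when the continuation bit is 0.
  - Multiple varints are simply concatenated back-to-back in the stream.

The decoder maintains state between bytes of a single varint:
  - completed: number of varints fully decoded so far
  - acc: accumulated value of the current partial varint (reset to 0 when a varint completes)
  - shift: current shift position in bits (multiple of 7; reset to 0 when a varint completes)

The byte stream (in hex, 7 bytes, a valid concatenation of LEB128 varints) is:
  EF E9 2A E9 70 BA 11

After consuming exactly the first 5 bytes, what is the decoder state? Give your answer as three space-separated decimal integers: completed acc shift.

Answer: 2 0 0

Derivation:
byte[0]=0xEF cont=1 payload=0x6F: acc |= 111<<0 -> completed=0 acc=111 shift=7
byte[1]=0xE9 cont=1 payload=0x69: acc |= 105<<7 -> completed=0 acc=13551 shift=14
byte[2]=0x2A cont=0 payload=0x2A: varint #1 complete (value=701679); reset -> completed=1 acc=0 shift=0
byte[3]=0xE9 cont=1 payload=0x69: acc |= 105<<0 -> completed=1 acc=105 shift=7
byte[4]=0x70 cont=0 payload=0x70: varint #2 complete (value=14441); reset -> completed=2 acc=0 shift=0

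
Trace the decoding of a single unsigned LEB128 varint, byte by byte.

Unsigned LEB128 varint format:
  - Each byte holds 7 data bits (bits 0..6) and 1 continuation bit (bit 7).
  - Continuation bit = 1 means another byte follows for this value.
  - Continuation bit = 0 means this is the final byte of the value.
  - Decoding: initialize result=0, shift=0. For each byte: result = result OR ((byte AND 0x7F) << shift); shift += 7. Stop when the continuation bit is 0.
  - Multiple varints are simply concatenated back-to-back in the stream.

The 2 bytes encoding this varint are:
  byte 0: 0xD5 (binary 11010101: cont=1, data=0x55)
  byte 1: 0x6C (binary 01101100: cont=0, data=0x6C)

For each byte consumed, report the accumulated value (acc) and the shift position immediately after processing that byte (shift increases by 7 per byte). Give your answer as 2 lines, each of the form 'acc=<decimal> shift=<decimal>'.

byte 0=0xD5: payload=0x55=85, contrib = 85<<0 = 85; acc -> 85, shift -> 7
byte 1=0x6C: payload=0x6C=108, contrib = 108<<7 = 13824; acc -> 13909, shift -> 14

Answer: acc=85 shift=7
acc=13909 shift=14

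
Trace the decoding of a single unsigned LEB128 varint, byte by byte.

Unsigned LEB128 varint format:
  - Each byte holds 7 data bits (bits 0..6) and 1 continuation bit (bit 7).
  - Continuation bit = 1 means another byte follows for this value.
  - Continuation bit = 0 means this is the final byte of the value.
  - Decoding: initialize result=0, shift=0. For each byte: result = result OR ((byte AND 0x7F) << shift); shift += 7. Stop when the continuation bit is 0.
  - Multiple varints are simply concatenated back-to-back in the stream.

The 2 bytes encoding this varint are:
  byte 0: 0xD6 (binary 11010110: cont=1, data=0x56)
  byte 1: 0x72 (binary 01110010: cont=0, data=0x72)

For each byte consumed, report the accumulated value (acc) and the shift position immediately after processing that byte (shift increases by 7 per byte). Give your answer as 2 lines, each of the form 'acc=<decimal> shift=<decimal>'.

byte 0=0xD6: payload=0x56=86, contrib = 86<<0 = 86; acc -> 86, shift -> 7
byte 1=0x72: payload=0x72=114, contrib = 114<<7 = 14592; acc -> 14678, shift -> 14

Answer: acc=86 shift=7
acc=14678 shift=14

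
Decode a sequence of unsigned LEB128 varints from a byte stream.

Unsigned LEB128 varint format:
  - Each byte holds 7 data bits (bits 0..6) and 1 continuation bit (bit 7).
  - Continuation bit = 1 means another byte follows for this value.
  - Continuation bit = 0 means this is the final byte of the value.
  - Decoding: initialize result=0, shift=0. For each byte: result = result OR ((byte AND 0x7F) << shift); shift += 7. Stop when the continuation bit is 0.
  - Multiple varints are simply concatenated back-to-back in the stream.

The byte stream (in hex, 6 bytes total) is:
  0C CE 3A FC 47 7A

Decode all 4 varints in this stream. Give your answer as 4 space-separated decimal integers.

  byte[0]=0x0C cont=0 payload=0x0C=12: acc |= 12<<0 -> acc=12 shift=7 [end]
Varint 1: bytes[0:1] = 0C -> value 12 (1 byte(s))
  byte[1]=0xCE cont=1 payload=0x4E=78: acc |= 78<<0 -> acc=78 shift=7
  byte[2]=0x3A cont=0 payload=0x3A=58: acc |= 58<<7 -> acc=7502 shift=14 [end]
Varint 2: bytes[1:3] = CE 3A -> value 7502 (2 byte(s))
  byte[3]=0xFC cont=1 payload=0x7C=124: acc |= 124<<0 -> acc=124 shift=7
  byte[4]=0x47 cont=0 payload=0x47=71: acc |= 71<<7 -> acc=9212 shift=14 [end]
Varint 3: bytes[3:5] = FC 47 -> value 9212 (2 byte(s))
  byte[5]=0x7A cont=0 payload=0x7A=122: acc |= 122<<0 -> acc=122 shift=7 [end]
Varint 4: bytes[5:6] = 7A -> value 122 (1 byte(s))

Answer: 12 7502 9212 122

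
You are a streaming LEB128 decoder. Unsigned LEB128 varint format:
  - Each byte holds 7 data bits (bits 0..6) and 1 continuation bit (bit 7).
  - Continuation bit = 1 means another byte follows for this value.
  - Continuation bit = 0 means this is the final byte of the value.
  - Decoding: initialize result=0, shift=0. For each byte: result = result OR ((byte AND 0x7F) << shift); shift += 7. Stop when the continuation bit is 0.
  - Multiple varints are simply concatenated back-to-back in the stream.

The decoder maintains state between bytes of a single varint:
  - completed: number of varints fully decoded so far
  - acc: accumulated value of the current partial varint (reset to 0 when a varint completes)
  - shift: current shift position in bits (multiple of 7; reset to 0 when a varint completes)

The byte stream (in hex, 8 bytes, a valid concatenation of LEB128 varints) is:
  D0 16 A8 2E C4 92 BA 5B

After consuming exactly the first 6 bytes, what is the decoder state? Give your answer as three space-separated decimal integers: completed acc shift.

Answer: 2 2372 14

Derivation:
byte[0]=0xD0 cont=1 payload=0x50: acc |= 80<<0 -> completed=0 acc=80 shift=7
byte[1]=0x16 cont=0 payload=0x16: varint #1 complete (value=2896); reset -> completed=1 acc=0 shift=0
byte[2]=0xA8 cont=1 payload=0x28: acc |= 40<<0 -> completed=1 acc=40 shift=7
byte[3]=0x2E cont=0 payload=0x2E: varint #2 complete (value=5928); reset -> completed=2 acc=0 shift=0
byte[4]=0xC4 cont=1 payload=0x44: acc |= 68<<0 -> completed=2 acc=68 shift=7
byte[5]=0x92 cont=1 payload=0x12: acc |= 18<<7 -> completed=2 acc=2372 shift=14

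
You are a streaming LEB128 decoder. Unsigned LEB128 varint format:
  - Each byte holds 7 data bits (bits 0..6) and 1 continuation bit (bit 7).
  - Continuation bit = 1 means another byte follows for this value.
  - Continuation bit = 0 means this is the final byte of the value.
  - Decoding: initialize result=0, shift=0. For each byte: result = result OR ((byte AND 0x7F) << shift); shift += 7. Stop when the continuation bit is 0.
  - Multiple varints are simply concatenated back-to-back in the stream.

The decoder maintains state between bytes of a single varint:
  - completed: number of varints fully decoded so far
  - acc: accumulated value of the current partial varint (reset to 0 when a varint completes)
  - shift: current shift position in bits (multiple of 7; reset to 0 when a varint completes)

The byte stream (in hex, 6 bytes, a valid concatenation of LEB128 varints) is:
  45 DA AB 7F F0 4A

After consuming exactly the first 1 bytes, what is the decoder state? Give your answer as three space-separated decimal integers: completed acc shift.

Answer: 1 0 0

Derivation:
byte[0]=0x45 cont=0 payload=0x45: varint #1 complete (value=69); reset -> completed=1 acc=0 shift=0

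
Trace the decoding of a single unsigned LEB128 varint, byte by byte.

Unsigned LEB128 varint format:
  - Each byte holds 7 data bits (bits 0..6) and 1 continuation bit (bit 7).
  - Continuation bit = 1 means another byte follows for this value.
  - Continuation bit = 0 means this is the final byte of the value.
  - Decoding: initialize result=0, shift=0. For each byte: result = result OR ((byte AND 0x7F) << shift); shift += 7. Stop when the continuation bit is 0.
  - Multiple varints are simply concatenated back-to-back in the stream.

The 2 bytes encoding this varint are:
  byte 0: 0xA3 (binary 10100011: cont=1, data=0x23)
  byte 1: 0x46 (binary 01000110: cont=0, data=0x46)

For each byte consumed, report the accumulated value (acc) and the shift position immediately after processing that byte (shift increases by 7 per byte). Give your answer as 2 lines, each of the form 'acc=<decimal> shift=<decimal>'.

byte 0=0xA3: payload=0x23=35, contrib = 35<<0 = 35; acc -> 35, shift -> 7
byte 1=0x46: payload=0x46=70, contrib = 70<<7 = 8960; acc -> 8995, shift -> 14

Answer: acc=35 shift=7
acc=8995 shift=14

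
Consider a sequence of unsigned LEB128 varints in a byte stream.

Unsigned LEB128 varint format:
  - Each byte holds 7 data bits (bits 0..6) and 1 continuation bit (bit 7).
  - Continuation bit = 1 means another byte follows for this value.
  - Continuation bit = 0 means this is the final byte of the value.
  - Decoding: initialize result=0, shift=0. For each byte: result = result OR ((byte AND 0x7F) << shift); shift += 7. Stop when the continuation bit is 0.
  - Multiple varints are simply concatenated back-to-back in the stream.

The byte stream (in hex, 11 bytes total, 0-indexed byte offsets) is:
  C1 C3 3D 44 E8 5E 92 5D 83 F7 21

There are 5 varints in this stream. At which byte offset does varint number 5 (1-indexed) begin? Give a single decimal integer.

Answer: 8

Derivation:
  byte[0]=0xC1 cont=1 payload=0x41=65: acc |= 65<<0 -> acc=65 shift=7
  byte[1]=0xC3 cont=1 payload=0x43=67: acc |= 67<<7 -> acc=8641 shift=14
  byte[2]=0x3D cont=0 payload=0x3D=61: acc |= 61<<14 -> acc=1008065 shift=21 [end]
Varint 1: bytes[0:3] = C1 C3 3D -> value 1008065 (3 byte(s))
  byte[3]=0x44 cont=0 payload=0x44=68: acc |= 68<<0 -> acc=68 shift=7 [end]
Varint 2: bytes[3:4] = 44 -> value 68 (1 byte(s))
  byte[4]=0xE8 cont=1 payload=0x68=104: acc |= 104<<0 -> acc=104 shift=7
  byte[5]=0x5E cont=0 payload=0x5E=94: acc |= 94<<7 -> acc=12136 shift=14 [end]
Varint 3: bytes[4:6] = E8 5E -> value 12136 (2 byte(s))
  byte[6]=0x92 cont=1 payload=0x12=18: acc |= 18<<0 -> acc=18 shift=7
  byte[7]=0x5D cont=0 payload=0x5D=93: acc |= 93<<7 -> acc=11922 shift=14 [end]
Varint 4: bytes[6:8] = 92 5D -> value 11922 (2 byte(s))
  byte[8]=0x83 cont=1 payload=0x03=3: acc |= 3<<0 -> acc=3 shift=7
  byte[9]=0xF7 cont=1 payload=0x77=119: acc |= 119<<7 -> acc=15235 shift=14
  byte[10]=0x21 cont=0 payload=0x21=33: acc |= 33<<14 -> acc=555907 shift=21 [end]
Varint 5: bytes[8:11] = 83 F7 21 -> value 555907 (3 byte(s))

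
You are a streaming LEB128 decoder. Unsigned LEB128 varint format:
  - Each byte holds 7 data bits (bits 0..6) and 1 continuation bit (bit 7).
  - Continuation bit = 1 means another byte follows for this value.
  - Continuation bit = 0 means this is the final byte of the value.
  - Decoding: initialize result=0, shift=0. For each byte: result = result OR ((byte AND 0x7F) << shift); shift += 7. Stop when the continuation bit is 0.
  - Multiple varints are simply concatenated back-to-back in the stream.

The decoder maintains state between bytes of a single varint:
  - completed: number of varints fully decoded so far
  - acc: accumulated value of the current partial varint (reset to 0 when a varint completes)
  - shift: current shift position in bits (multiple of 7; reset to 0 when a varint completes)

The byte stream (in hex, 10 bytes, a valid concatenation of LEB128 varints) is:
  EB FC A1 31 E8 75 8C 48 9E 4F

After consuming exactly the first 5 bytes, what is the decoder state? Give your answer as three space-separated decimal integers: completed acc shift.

byte[0]=0xEB cont=1 payload=0x6B: acc |= 107<<0 -> completed=0 acc=107 shift=7
byte[1]=0xFC cont=1 payload=0x7C: acc |= 124<<7 -> completed=0 acc=15979 shift=14
byte[2]=0xA1 cont=1 payload=0x21: acc |= 33<<14 -> completed=0 acc=556651 shift=21
byte[3]=0x31 cont=0 payload=0x31: varint #1 complete (value=103317099); reset -> completed=1 acc=0 shift=0
byte[4]=0xE8 cont=1 payload=0x68: acc |= 104<<0 -> completed=1 acc=104 shift=7

Answer: 1 104 7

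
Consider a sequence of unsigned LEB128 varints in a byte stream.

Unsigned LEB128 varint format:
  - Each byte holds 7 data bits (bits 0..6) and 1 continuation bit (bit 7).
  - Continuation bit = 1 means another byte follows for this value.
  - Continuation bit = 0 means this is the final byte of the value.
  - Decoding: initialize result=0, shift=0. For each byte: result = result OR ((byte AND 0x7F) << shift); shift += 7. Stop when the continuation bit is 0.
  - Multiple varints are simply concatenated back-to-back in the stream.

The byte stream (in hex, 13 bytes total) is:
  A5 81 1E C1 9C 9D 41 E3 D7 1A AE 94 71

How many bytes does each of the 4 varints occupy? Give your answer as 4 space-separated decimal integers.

Answer: 3 4 3 3

Derivation:
  byte[0]=0xA5 cont=1 payload=0x25=37: acc |= 37<<0 -> acc=37 shift=7
  byte[1]=0x81 cont=1 payload=0x01=1: acc |= 1<<7 -> acc=165 shift=14
  byte[2]=0x1E cont=0 payload=0x1E=30: acc |= 30<<14 -> acc=491685 shift=21 [end]
Varint 1: bytes[0:3] = A5 81 1E -> value 491685 (3 byte(s))
  byte[3]=0xC1 cont=1 payload=0x41=65: acc |= 65<<0 -> acc=65 shift=7
  byte[4]=0x9C cont=1 payload=0x1C=28: acc |= 28<<7 -> acc=3649 shift=14
  byte[5]=0x9D cont=1 payload=0x1D=29: acc |= 29<<14 -> acc=478785 shift=21
  byte[6]=0x41 cont=0 payload=0x41=65: acc |= 65<<21 -> acc=136793665 shift=28 [end]
Varint 2: bytes[3:7] = C1 9C 9D 41 -> value 136793665 (4 byte(s))
  byte[7]=0xE3 cont=1 payload=0x63=99: acc |= 99<<0 -> acc=99 shift=7
  byte[8]=0xD7 cont=1 payload=0x57=87: acc |= 87<<7 -> acc=11235 shift=14
  byte[9]=0x1A cont=0 payload=0x1A=26: acc |= 26<<14 -> acc=437219 shift=21 [end]
Varint 3: bytes[7:10] = E3 D7 1A -> value 437219 (3 byte(s))
  byte[10]=0xAE cont=1 payload=0x2E=46: acc |= 46<<0 -> acc=46 shift=7
  byte[11]=0x94 cont=1 payload=0x14=20: acc |= 20<<7 -> acc=2606 shift=14
  byte[12]=0x71 cont=0 payload=0x71=113: acc |= 113<<14 -> acc=1853998 shift=21 [end]
Varint 4: bytes[10:13] = AE 94 71 -> value 1853998 (3 byte(s))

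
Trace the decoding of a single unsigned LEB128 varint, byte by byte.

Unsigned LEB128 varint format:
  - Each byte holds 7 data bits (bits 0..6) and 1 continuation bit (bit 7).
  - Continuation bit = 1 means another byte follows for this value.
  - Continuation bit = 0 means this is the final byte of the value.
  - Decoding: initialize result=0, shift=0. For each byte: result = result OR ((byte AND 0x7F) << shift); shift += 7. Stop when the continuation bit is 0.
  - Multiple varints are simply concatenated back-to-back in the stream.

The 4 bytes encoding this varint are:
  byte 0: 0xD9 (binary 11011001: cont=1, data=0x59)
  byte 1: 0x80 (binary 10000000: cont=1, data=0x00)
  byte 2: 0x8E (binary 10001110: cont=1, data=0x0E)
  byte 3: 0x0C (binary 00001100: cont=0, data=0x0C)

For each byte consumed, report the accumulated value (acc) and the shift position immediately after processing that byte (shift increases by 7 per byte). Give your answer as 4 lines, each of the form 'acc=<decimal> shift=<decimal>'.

byte 0=0xD9: payload=0x59=89, contrib = 89<<0 = 89; acc -> 89, shift -> 7
byte 1=0x80: payload=0x00=0, contrib = 0<<7 = 0; acc -> 89, shift -> 14
byte 2=0x8E: payload=0x0E=14, contrib = 14<<14 = 229376; acc -> 229465, shift -> 21
byte 3=0x0C: payload=0x0C=12, contrib = 12<<21 = 25165824; acc -> 25395289, shift -> 28

Answer: acc=89 shift=7
acc=89 shift=14
acc=229465 shift=21
acc=25395289 shift=28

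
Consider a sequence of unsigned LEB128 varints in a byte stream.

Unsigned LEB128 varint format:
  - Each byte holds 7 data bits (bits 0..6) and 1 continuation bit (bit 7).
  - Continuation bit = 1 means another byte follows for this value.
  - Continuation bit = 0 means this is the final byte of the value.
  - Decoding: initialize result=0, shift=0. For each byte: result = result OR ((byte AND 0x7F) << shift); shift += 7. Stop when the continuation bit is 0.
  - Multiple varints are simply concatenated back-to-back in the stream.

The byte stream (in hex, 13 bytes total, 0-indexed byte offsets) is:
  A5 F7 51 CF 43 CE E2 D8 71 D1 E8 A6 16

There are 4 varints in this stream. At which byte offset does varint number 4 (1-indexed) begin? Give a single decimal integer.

  byte[0]=0xA5 cont=1 payload=0x25=37: acc |= 37<<0 -> acc=37 shift=7
  byte[1]=0xF7 cont=1 payload=0x77=119: acc |= 119<<7 -> acc=15269 shift=14
  byte[2]=0x51 cont=0 payload=0x51=81: acc |= 81<<14 -> acc=1342373 shift=21 [end]
Varint 1: bytes[0:3] = A5 F7 51 -> value 1342373 (3 byte(s))
  byte[3]=0xCF cont=1 payload=0x4F=79: acc |= 79<<0 -> acc=79 shift=7
  byte[4]=0x43 cont=0 payload=0x43=67: acc |= 67<<7 -> acc=8655 shift=14 [end]
Varint 2: bytes[3:5] = CF 43 -> value 8655 (2 byte(s))
  byte[5]=0xCE cont=1 payload=0x4E=78: acc |= 78<<0 -> acc=78 shift=7
  byte[6]=0xE2 cont=1 payload=0x62=98: acc |= 98<<7 -> acc=12622 shift=14
  byte[7]=0xD8 cont=1 payload=0x58=88: acc |= 88<<14 -> acc=1454414 shift=21
  byte[8]=0x71 cont=0 payload=0x71=113: acc |= 113<<21 -> acc=238432590 shift=28 [end]
Varint 3: bytes[5:9] = CE E2 D8 71 -> value 238432590 (4 byte(s))
  byte[9]=0xD1 cont=1 payload=0x51=81: acc |= 81<<0 -> acc=81 shift=7
  byte[10]=0xE8 cont=1 payload=0x68=104: acc |= 104<<7 -> acc=13393 shift=14
  byte[11]=0xA6 cont=1 payload=0x26=38: acc |= 38<<14 -> acc=635985 shift=21
  byte[12]=0x16 cont=0 payload=0x16=22: acc |= 22<<21 -> acc=46773329 shift=28 [end]
Varint 4: bytes[9:13] = D1 E8 A6 16 -> value 46773329 (4 byte(s))

Answer: 9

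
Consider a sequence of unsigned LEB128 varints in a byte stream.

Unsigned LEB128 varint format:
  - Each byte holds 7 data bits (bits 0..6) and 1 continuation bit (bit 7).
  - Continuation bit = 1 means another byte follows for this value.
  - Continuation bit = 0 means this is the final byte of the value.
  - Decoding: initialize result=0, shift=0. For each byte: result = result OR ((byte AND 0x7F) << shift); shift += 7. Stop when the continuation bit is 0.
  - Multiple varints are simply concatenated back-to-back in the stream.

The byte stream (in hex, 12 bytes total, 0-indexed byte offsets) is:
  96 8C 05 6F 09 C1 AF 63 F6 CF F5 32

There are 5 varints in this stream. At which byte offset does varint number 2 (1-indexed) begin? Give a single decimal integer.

Answer: 3

Derivation:
  byte[0]=0x96 cont=1 payload=0x16=22: acc |= 22<<0 -> acc=22 shift=7
  byte[1]=0x8C cont=1 payload=0x0C=12: acc |= 12<<7 -> acc=1558 shift=14
  byte[2]=0x05 cont=0 payload=0x05=5: acc |= 5<<14 -> acc=83478 shift=21 [end]
Varint 1: bytes[0:3] = 96 8C 05 -> value 83478 (3 byte(s))
  byte[3]=0x6F cont=0 payload=0x6F=111: acc |= 111<<0 -> acc=111 shift=7 [end]
Varint 2: bytes[3:4] = 6F -> value 111 (1 byte(s))
  byte[4]=0x09 cont=0 payload=0x09=9: acc |= 9<<0 -> acc=9 shift=7 [end]
Varint 3: bytes[4:5] = 09 -> value 9 (1 byte(s))
  byte[5]=0xC1 cont=1 payload=0x41=65: acc |= 65<<0 -> acc=65 shift=7
  byte[6]=0xAF cont=1 payload=0x2F=47: acc |= 47<<7 -> acc=6081 shift=14
  byte[7]=0x63 cont=0 payload=0x63=99: acc |= 99<<14 -> acc=1628097 shift=21 [end]
Varint 4: bytes[5:8] = C1 AF 63 -> value 1628097 (3 byte(s))
  byte[8]=0xF6 cont=1 payload=0x76=118: acc |= 118<<0 -> acc=118 shift=7
  byte[9]=0xCF cont=1 payload=0x4F=79: acc |= 79<<7 -> acc=10230 shift=14
  byte[10]=0xF5 cont=1 payload=0x75=117: acc |= 117<<14 -> acc=1927158 shift=21
  byte[11]=0x32 cont=0 payload=0x32=50: acc |= 50<<21 -> acc=106784758 shift=28 [end]
Varint 5: bytes[8:12] = F6 CF F5 32 -> value 106784758 (4 byte(s))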